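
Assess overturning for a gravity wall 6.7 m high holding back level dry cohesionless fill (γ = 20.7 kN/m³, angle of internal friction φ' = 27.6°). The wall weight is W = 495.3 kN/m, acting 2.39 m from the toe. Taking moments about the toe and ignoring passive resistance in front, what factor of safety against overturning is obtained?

K_a = tan²(45° − 27.6°/2) = 0.3668.
P_a = ½K_aγH² = 0.5×0.3668×20.7×6.7² = 170.4 kN/m, acting at H/3 = 2.233 m above the base.
Overturning moment M_o = P_a × H/3 = 170.4 × 2.233 = 380.6.
Resisting moment M_r = W × 2.39 = 495.3 × 2.39 = 1184.
FS_overturning = M_r/M_o = 1184/380.6 = 3.110.

3.11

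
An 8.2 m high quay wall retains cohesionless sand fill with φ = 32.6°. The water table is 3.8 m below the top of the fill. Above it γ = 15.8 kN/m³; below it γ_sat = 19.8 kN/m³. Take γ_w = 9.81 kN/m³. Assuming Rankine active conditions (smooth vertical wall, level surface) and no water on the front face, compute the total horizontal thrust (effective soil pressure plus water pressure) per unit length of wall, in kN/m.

237 kN/m

K_a = tan²(45° − φ/2) = 0.2997.
γ' = 19.8 − 9.81 = 9.990 kN/m³. Depth below WT = 4.4 m.
σ'_h at WT = K_a γ d_w = 18.00 kPa; at base = 18.00 + K_a γ' × 4.4 = 31.17 kPa.
P₁ (0–3.8 m) = ½×18.00×3.8 = 34.19. P₂ (3.8–8.2 m) = ½(18.00+31.17)×4.4 = 108.2.
P_w = ½ γ_w h₂² = 0.5×9.81×4.4² = 94.96. Total = 34.19+108.2+94.96 = 237.3 kN/m.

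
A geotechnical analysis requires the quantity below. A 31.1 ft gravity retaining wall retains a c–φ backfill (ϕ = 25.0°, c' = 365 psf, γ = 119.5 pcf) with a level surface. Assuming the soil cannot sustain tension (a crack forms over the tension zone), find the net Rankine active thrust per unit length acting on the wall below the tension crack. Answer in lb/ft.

K_a = 0.4059; √K_a = 0.6371.
Tension-crack depth z_c = 2c/(γ√K_a) = 2×365/(119.5×0.6371) = 9.589 ft.
σ_a at base = K_a γ H − 2c√K_a = 0.4059×119.5×31.1 − 2×365×0.6371 = 1043 psf.
P_a = ½ × 1043 × (H − z_c) = 0.5×1043×21.51 = 11220 lb/ft.

11200 lb/ft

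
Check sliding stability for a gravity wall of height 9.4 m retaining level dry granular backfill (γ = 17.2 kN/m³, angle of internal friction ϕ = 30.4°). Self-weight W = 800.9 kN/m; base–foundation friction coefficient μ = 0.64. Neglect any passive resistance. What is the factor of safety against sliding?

K_a = tan²(45° − 30.4°/2) = 0.3280.
P_a = ½K_aγH² = 0.5×0.3280×17.2×9.4² = 249.2 kN/m, acting at H/3 = 3.133 m above the base.
FS_sliding = μW / P_a = 0.64×800.9 / 249.2 = 2.057.

2.06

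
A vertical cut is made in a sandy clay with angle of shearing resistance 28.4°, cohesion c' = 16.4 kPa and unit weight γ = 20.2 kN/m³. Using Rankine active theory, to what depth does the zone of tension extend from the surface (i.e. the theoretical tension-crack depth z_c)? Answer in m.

2.72 m

K_a = tan²(45° − 28.4°/2) = 0.3554; √K_a = 0.5961.
The active pressure is zero where K_a γ z = 2c√K_a, so z_c = 2c/(γ√K_a) = 2×16.4/(20.2×0.5961) = 2.724 m.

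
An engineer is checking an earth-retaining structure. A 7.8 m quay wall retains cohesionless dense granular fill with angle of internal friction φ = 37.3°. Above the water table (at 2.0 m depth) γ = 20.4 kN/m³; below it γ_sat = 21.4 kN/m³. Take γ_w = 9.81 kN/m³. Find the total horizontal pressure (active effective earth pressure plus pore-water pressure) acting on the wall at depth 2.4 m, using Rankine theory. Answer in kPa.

15.1 kPa

K_a = (1 − sin φ)/(1 + sin φ) = 0.2453.
γ' = 21.4 − 9.81 = 11.59 kN/m³.
Effective vertical stress at 2.4 m: σ'_v = 20.4×2.0 + 11.59×0.400 = 45.44 kPa.
σ'_h = K_a σ'_v = 0.2453 × 45.44 = 11.15 kPa; u = γ_w × 0.400 = 3.924 kPa.
Total σ_h = 11.15 + 3.924 = 15.07 kPa.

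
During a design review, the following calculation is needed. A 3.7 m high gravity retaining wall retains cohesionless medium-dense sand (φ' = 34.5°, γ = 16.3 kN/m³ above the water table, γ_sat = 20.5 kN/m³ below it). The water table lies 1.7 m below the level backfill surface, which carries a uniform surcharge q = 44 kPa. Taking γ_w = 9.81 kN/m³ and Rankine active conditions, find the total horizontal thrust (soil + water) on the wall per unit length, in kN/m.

K_a = tan²(45° − φ/2) = 0.2768.
γ' = 20.5 − 9.81 = 10.69 kN/m³. h₂ = H − d_w = 2.0 m.
σ'_h: at surface K_a·q = 12.18; at WT K_a(q+γd_w) = 19.85; at base K_a(q+γd_w+γ'h₂) = 25.77 kPa.
P₁ = ½(12.18+19.85)×1.7 = 27.23; P₂ = ½(19.85+25.77)×2.0 = 45.62; P_w = ½γ_w h₂² = 19.62.
Total = 27.23+45.62+19.62 = 92.46 kN/m.

92.5 kN/m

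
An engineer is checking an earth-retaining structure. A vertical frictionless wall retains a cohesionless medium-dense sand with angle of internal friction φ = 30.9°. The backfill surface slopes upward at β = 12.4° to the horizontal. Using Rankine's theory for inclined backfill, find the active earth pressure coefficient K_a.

K_a = cos β · (cos β − √(cos²β − cos²φ)) / (cos β + √(cos²β − cos²φ)).
cos β = 0.9767, cos φ = 0.8581, √(cos²β − cos²φ) = 0.4665.
K_a = 0.9767 × (0.9767 − 0.4665)/(0.9767 + 0.4665) = 0.3453.

0.345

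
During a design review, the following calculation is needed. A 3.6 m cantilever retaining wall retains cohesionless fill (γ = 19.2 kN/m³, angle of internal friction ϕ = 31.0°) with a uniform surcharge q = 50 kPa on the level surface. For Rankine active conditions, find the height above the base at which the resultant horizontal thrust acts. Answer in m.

1.55 m

K_a = 0.3201.
Triangular part P₁ = ½K_aγH² = 39.83 at H/3 = 1.200 m; rectangular part P₂ = K_a q H = 57.62 at H/2 = 1.800 m.
ȳ = (P₁·1.200 + P₂·1.800)/(P₁+P₂) = 1.555 m.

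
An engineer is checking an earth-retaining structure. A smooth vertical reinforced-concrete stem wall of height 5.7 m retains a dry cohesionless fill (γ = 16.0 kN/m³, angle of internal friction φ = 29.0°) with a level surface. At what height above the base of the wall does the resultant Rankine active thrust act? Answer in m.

K_a = 0.3470.
The pressure distribution is triangular, so the resultant acts at H/3 above the base = 5.7/3 = 1.900 m.

1.90 m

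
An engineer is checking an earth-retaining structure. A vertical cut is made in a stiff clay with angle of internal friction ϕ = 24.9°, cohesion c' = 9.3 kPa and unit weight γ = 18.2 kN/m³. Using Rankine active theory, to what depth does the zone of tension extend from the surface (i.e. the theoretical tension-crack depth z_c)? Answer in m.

K_a = tan²(45° − 24.9°/2) = 0.4074; √K_a = 0.6383.
The active pressure is zero where K_a γ z = 2c√K_a, so z_c = 2c/(γ√K_a) = 2×9.3/(18.2×0.6383) = 1.601 m.

1.60 m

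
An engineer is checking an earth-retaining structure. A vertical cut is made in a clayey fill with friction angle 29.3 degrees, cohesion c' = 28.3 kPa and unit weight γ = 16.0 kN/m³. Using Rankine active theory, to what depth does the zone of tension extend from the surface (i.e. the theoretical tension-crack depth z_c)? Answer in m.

K_a = tan²(45° − 29.3°/2) = 0.3428; √K_a = 0.5855.
The active pressure is zero where K_a γ z = 2c√K_a, so z_c = 2c/(γ√K_a) = 2×28.3/(16.0×0.5855) = 6.042 m.

6.04 m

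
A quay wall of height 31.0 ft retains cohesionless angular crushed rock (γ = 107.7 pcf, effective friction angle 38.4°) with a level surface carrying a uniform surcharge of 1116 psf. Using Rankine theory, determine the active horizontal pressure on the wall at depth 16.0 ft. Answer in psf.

664 psf

K_a = (1 − sin φ)/(1 + sin φ) = 0.2337.
σ_v = γz + q = 107.7 × 16.0 + 1116 = 2839 psf.
σ_h = K_a σ_v = 0.2337 × 2839 = 663.5 psf.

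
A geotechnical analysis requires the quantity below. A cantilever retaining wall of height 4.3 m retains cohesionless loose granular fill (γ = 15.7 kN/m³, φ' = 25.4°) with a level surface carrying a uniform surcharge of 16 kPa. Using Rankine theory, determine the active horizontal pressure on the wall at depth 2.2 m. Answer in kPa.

20.2 kPa

K_a = (1 − sin φ)/(1 + sin φ) = 0.3996.
σ_v = γz + q = 15.7 × 2.2 + 16 = 50.54 kPa.
σ_h = K_a σ_v = 0.3996 × 50.54 = 20.20 kPa.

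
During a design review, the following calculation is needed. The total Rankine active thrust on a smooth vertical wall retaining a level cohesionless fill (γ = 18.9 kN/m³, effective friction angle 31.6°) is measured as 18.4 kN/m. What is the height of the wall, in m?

2.50 m

K_a = 0.3123. P_a = ½ K_a γ H² ⇒ H = √(2P_a/(K_a γ)).
H = √(2×18.4/(0.3123×18.9)) = 2.497 m.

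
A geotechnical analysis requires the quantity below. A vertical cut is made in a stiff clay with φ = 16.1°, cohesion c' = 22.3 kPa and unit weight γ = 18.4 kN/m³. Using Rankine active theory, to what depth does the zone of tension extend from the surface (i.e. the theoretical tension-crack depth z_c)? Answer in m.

3.22 m

K_a = tan²(45° − 16.1°/2) = 0.5658; √K_a = 0.7522.
The active pressure is zero where K_a γ z = 2c√K_a, so z_c = 2c/(γ√K_a) = 2×22.3/(18.4×0.7522) = 3.222 m.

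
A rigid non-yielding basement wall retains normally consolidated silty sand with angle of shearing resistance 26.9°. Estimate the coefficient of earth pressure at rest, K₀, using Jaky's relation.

0.548

K₀ = 1 − sin φ' = 1 − sin 26.9° = 0.5476.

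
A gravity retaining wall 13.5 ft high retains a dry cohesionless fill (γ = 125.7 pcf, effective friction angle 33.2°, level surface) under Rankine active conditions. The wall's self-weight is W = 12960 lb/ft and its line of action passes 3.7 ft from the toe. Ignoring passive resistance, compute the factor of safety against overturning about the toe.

K_a = tan²(45° − 33.2°/2) = 0.2924.
P_a = ½K_aγH² = 0.5×0.2924×125.7×13.5² = 3349 lb/ft, acting at H/3 = 4.500 ft above the base.
Overturning moment M_o = P_a × H/3 = 3349 × 4.500 = 15070.
Resisting moment M_r = W × 3.7 = 12960 × 3.7 = 47950.
FS_overturning = M_r/M_o = 47950/15070 = 3.182.

3.18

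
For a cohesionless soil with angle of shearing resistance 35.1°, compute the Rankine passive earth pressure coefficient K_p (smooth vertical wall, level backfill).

3.71

K_p = (1 + sin φ)/(1 − sin φ) = tan²(45° + 35.1°/2) = 3.706.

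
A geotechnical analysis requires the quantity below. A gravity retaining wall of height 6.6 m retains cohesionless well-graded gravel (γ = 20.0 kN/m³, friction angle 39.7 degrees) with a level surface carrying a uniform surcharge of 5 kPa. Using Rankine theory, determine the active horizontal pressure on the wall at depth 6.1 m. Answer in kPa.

28.0 kPa

K_a = (1 − sin φ)/(1 + sin φ) = 0.2204.
σ_v = γz + q = 20.0 × 6.1 + 5 = 127.0 kPa.
σ_h = K_a σ_v = 0.2204 × 127.0 = 27.99 kPa.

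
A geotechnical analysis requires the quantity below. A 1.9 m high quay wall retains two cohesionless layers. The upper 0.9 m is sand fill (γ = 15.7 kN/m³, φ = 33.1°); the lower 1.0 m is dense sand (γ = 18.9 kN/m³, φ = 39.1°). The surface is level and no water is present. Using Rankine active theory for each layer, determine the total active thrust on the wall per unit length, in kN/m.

K_a1 = tan²(45°−33.1°/2) = 0.2936; K_a2 = tan²(45°−39.1°/2) = 0.2265.
Layer 1: σ at base = K_a1 γ₁ h₁ = 4.148 kPa; P₁ = ½×4.148×0.9 = 1.867.
Layer 2: σ_v at top = γ₁h₁ = 14.13; σ_h top = K_a2×14.13 = 3.200; σ_h base = K_a2×(14.13+18.9×1.0) = 7.481.
P₂ = ½(3.200+7.481)×1.0 = 5.341. Total P_a = 1.867+5.341 = 7.207 kN/m.

7.21 kN/m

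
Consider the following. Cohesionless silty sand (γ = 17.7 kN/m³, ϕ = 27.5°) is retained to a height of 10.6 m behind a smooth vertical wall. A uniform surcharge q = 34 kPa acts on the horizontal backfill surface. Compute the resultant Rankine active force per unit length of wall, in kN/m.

499 kN/m

K_a = tan²(45° − φ/2) = 0.3682.
Soil triangle: ½ K_a γ H² = 0.5×0.3682×17.7×10.6² = 366.2 kN/m.
Surcharge rectangle: K_a q H = 0.3682×34×10.6 = 132.7 kN/m.
Total = 366.2 + 132.7 = 498.9 kN/m.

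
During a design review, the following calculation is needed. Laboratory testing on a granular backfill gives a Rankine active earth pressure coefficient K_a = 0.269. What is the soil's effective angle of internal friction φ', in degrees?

35.2°

K_a = tan²(45° − φ/2) ⇒ 45° − φ/2 = arctan(√0.269) = 27.41°.
φ = 2(45° − 27.41°) = 35.17°.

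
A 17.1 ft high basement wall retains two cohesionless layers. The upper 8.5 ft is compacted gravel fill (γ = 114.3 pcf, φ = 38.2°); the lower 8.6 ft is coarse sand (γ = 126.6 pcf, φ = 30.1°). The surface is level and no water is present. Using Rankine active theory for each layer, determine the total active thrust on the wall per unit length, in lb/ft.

K_a1 = tan²(45°−38.2°/2) = 0.2358; K_a2 = tan²(45°−30.1°/2) = 0.3320.
Layer 1: σ at base = K_a1 γ₁ h₁ = 229.1 psf; P₁ = ½×229.1×8.5 = 973.6.
Layer 2: σ_v at top = γ₁h₁ = 971.5; σ_h top = K_a2×971.5 = 322.5; σ_h base = K_a2×(971.5+126.6×8.6) = 684.0.
P₂ = ½(322.5+684.0)×8.6 = 4328. Total P_a = 973.6+4328 = 5302 lb/ft.

5300 lb/ft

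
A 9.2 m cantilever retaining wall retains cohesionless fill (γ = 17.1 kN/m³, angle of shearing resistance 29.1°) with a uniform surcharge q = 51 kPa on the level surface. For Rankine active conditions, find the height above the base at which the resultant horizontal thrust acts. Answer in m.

3.67 m

K_a = 0.3456.
Triangular part P₁ = ½K_aγH² = 250.1 at H/3 = 3.067 m; rectangular part P₂ = K_a q H = 162.2 at H/2 = 4.600 m.
ȳ = (P₁·3.067 + P₂·4.600)/(P₁+P₂) = 3.670 m.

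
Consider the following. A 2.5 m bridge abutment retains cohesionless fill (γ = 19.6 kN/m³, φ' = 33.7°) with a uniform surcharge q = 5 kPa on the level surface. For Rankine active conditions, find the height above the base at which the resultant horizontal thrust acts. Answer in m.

K_a = 0.2863.
Triangular part P₁ = ½K_aγH² = 17.54 at H/3 = 0.8333 m; rectangular part P₂ = K_a q H = 3.579 at H/2 = 1.250 m.
ȳ = (P₁·0.8333 + P₂·1.250)/(P₁+P₂) = 0.9040 m.

0.904 m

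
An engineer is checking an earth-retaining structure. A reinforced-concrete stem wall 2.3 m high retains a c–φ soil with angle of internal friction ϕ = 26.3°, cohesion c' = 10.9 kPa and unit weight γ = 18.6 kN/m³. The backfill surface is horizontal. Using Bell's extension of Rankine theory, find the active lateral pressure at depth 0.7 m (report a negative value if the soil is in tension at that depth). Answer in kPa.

-8.52 kPa

K_a = (1 − sin φ)/(1 + sin φ) = 0.3859.
σ_a = K_a γ z − 2c√K_a = 0.3859×18.6×0.7 − 2×10.9×0.6212 = -8.518 kPa.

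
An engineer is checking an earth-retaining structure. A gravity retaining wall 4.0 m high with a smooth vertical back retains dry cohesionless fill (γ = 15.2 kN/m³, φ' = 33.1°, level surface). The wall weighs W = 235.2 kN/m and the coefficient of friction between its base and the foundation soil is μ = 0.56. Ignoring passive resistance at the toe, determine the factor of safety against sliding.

3.69

K_a = tan²(45° − 33.1°/2) = 0.2936.
P_a = ½K_aγH² = 0.5×0.2936×15.2×4.0² = 35.70 kN/m, acting at H/3 = 1.333 m above the base.
FS_sliding = μW / P_a = 0.56×235.2 / 35.70 = 3.690.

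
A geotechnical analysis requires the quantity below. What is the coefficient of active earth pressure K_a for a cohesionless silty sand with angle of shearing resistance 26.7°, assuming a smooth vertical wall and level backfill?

0.380

K_a = (1 − sin φ)/(1 + sin φ) = (1 − sin 26.7°)/(1 + sin 26.7°) = 0.3800.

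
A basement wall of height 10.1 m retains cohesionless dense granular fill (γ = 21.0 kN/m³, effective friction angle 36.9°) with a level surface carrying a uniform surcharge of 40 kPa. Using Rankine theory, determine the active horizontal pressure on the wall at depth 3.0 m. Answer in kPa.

25.7 kPa

K_a = (1 − sin φ)/(1 + sin φ) = 0.2497.
σ_v = γz + q = 21.0 × 3.0 + 40 = 103.0 kPa.
σ_h = K_a σ_v = 0.2497 × 103.0 = 25.72 kPa.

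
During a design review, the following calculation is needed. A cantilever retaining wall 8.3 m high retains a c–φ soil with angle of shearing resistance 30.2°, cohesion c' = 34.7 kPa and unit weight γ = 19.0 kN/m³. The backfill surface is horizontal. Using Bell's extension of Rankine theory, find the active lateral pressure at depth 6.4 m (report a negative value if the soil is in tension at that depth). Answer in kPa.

0.301 kPa

K_a = (1 − sin φ)/(1 + sin φ) = 0.3307.
σ_a = K_a γ z − 2c√K_a = 0.3307×19.0×6.4 − 2×34.7×0.5750 = 0.3008 kPa.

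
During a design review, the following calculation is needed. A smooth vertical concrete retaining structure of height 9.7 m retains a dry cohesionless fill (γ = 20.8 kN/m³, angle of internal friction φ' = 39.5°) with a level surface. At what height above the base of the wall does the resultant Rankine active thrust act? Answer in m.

K_a = 0.2224.
The pressure distribution is triangular, so the resultant acts at H/3 above the base = 9.7/3 = 3.233 m.

3.23 m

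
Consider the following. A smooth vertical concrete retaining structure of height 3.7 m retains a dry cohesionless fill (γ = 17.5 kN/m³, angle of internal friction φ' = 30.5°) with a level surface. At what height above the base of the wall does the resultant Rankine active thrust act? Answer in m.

K_a = 0.3267.
The pressure distribution is triangular, so the resultant acts at H/3 above the base = 3.7/3 = 1.233 m.

1.23 m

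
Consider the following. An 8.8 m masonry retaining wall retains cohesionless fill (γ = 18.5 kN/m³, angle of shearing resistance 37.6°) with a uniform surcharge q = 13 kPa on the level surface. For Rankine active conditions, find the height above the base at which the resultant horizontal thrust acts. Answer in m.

K_a = 0.2421.
Triangular part P₁ = ½K_aγH² = 173.4 at H/3 = 2.933 m; rectangular part P₂ = K_a q H = 27.70 at H/2 = 4.400 m.
ȳ = (P₁·2.933 + P₂·4.400)/(P₁+P₂) = 3.135 m.

3.14 m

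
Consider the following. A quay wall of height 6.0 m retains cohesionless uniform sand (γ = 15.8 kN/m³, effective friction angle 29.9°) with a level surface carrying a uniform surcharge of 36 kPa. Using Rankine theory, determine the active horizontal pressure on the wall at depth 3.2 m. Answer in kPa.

K_a = (1 − sin φ)/(1 + sin φ) = 0.3347.
σ_v = γz + q = 15.8 × 3.2 + 36 = 86.56 kPa.
σ_h = K_a σ_v = 0.3347 × 86.56 = 28.97 kPa.

29.0 kPa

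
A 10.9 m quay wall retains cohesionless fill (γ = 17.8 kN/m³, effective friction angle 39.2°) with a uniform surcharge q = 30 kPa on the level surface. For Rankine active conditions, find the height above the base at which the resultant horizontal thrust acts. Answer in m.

K_a = 0.2255.
Triangular part P₁ = ½K_aγH² = 238.4 at H/3 = 3.633 m; rectangular part P₂ = K_a q H = 73.73 at H/2 = 5.450 m.
ȳ = (P₁·3.633 + P₂·5.450)/(P₁+P₂) = 4.062 m.

4.06 m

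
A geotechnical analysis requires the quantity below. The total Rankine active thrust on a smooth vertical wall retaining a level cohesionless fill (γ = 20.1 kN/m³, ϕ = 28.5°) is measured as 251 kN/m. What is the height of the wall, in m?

8.40 m

K_a = 0.3540. P_a = ½ K_a γ H² ⇒ H = √(2P_a/(K_a γ)).
H = √(2×251/(0.3540×20.1)) = 8.400 m.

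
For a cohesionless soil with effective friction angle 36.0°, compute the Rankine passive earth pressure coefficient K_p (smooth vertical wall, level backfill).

3.85

K_p = (1 + sin φ)/(1 − sin φ) = tan²(45° + 36.0°/2) = 3.852.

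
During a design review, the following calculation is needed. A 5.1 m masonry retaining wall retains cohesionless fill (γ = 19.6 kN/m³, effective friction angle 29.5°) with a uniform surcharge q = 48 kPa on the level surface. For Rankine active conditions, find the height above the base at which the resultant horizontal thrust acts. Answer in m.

K_a = 0.3401.
Triangular part P₁ = ½K_aγH² = 86.69 at H/3 = 1.700 m; rectangular part P₂ = K_a q H = 83.26 at H/2 = 2.550 m.
ȳ = (P₁·1.700 + P₂·2.550)/(P₁+P₂) = 2.116 m.

2.12 m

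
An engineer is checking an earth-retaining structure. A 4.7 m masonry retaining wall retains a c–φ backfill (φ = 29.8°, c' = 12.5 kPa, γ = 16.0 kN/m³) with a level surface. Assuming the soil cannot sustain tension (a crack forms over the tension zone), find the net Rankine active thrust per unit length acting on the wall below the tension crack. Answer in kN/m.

K_a = 0.3360; √K_a = 0.5797.
Tension-crack depth z_c = 2c/(γ√K_a) = 2×12.5/(16.0×0.5797) = 2.695 m.
σ_a at base = K_a γ H − 2c√K_a = 0.3360×16.0×4.7 − 2×12.5×0.5797 = 10.78 kPa.
P_a = ½ × 10.78 × (H − z_c) = 0.5×10.78×2.005 = 10.80 kN/m.

10.8 kN/m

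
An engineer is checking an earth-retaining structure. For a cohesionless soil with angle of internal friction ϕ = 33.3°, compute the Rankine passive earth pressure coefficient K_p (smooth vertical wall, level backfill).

3.43

K_p = (1 + sin φ)/(1 − sin φ) = tan²(45° + 33.3°/2) = 3.435.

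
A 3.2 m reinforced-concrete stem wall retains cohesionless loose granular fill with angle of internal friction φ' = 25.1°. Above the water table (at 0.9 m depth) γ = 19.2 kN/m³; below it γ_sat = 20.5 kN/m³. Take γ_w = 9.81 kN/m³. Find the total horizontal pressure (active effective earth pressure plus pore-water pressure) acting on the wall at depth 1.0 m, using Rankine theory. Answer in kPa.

K_a = (1 − sin φ)/(1 + sin φ) = 0.4043.
γ' = 20.5 − 9.81 = 10.69 kN/m³.
Effective vertical stress at 1.0 m: σ'_v = 19.2×0.9 + 10.69×0.100 = 18.35 kPa.
σ'_h = K_a σ'_v = 0.4043 × 18.35 = 7.418 kPa; u = γ_w × 0.100 = 0.9810 kPa.
Total σ_h = 7.418 + 0.9810 = 8.399 kPa.

8.40 kPa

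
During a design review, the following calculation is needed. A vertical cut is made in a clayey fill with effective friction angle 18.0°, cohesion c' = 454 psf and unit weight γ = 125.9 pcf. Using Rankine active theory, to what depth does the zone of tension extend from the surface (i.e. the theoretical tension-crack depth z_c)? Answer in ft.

9.93 ft

K_a = tan²(45° − 18.0°/2) = 0.5279; √K_a = 0.7265.
The active pressure is zero where K_a γ z = 2c√K_a, so z_c = 2c/(γ√K_a) = 2×454/(125.9×0.7265) = 9.927 ft.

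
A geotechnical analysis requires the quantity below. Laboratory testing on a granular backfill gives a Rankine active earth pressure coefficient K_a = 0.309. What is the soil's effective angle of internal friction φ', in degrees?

31.9°

K_a = tan²(45° − φ/2) ⇒ 45° − φ/2 = arctan(√0.309) = 29.07°.
φ = 2(45° − 29.07°) = 31.86°.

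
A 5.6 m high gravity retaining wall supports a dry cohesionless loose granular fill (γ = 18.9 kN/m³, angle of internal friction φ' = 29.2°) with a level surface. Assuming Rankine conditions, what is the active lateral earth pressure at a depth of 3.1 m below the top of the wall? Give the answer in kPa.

20.2 kPa

K_a = (1 − sin φ)/(1 + sin φ) = 0.3442.
σ_h = K_a γ z = 0.3442 × 18.9 × 3.1 = 20.17 kPa.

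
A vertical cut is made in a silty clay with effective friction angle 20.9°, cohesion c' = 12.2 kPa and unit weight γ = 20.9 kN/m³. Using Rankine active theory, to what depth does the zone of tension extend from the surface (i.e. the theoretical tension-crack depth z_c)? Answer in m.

K_a = tan²(45° − 20.9°/2) = 0.4741; √K_a = 0.6886.
The active pressure is zero where K_a γ z = 2c√K_a, so z_c = 2c/(γ√K_a) = 2×12.2/(20.9×0.6886) = 1.695 m.

1.70 m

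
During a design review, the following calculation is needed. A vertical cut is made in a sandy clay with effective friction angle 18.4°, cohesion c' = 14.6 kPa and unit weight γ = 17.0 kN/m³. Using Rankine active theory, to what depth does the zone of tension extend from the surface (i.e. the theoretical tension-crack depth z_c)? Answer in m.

K_a = tan²(45° − 18.4°/2) = 0.5202; √K_a = 0.7212.
The active pressure is zero where K_a γ z = 2c√K_a, so z_c = 2c/(γ√K_a) = 2×14.6/(17.0×0.7212) = 2.382 m.

2.38 m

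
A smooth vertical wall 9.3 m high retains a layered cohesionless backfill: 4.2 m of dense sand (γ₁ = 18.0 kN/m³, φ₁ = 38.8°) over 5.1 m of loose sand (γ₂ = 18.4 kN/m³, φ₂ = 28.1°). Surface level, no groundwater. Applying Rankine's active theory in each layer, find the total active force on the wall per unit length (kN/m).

261 kN/m

K_a1 = tan²(45°−38.8°/2) = 0.2296; K_a2 = tan²(45°−28.1°/2) = 0.3596.
Layer 1: σ at base = K_a1 γ₁ h₁ = 17.35 kPa; P₁ = ½×17.35×4.2 = 36.44.
Layer 2: σ_v at top = γ₁h₁ = 75.60; σ_h top = K_a2×75.60 = 27.19; σ_h base = K_a2×(75.60+18.4×5.1) = 60.93.
P₂ = ½(27.19+60.93)×5.1 = 224.7. Total P_a = 36.44+224.7 = 261.1 kN/m.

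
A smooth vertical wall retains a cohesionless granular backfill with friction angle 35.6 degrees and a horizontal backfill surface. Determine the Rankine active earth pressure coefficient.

0.264

K_a = tan²(45° − φ/2) = tan²(27.20°) = 0.2641.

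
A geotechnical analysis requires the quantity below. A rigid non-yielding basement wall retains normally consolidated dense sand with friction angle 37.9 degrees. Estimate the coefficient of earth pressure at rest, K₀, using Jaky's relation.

K₀ = 1 − sin φ' = 1 − sin 37.9° = 0.3857.

0.386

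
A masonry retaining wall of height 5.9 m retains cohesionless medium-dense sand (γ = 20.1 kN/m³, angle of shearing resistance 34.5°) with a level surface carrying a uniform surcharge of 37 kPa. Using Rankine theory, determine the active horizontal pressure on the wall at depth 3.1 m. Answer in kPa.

K_a = (1 − sin φ)/(1 + sin φ) = 0.2768.
σ_v = γz + q = 20.1 × 3.1 + 37 = 99.31 kPa.
σ_h = K_a σ_v = 0.2768 × 99.31 = 27.49 kPa.

27.5 kPa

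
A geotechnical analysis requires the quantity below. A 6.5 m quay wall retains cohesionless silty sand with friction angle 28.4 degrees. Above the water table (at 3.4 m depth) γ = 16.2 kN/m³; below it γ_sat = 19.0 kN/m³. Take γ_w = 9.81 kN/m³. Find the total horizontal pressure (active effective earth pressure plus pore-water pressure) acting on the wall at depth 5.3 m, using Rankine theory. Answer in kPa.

44.4 kPa

K_a = (1 − sin φ)/(1 + sin φ) = 0.3554.
γ' = 19.0 − 9.81 = 9.190 kN/m³.
Effective vertical stress at 5.3 m: σ'_v = 16.2×3.4 + 9.190×1.90 = 72.54 kPa.
σ'_h = K_a σ'_v = 0.3554 × 72.54 = 25.78 kPa; u = γ_w × 1.90 = 18.64 kPa.
Total σ_h = 25.78 + 18.64 = 44.42 kPa.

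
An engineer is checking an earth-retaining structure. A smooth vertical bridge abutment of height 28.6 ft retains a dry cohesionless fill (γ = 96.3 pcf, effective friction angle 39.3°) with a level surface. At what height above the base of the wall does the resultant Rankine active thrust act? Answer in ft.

9.53 ft

K_a = 0.2245.
The pressure distribution is triangular, so the resultant acts at H/3 above the base = 28.6/3 = 9.533 ft.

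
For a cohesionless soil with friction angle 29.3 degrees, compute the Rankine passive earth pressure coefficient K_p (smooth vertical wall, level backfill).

K_p = (1 + sin φ)/(1 − sin φ) = tan²(45° + 29.3°/2) = 2.917.

2.92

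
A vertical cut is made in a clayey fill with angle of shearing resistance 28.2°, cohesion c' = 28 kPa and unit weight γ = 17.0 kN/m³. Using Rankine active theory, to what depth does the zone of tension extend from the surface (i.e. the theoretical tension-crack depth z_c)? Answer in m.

K_a = tan²(45° − 28.2°/2) = 0.3582; √K_a = 0.5985.
The active pressure is zero where K_a γ z = 2c√K_a, so z_c = 2c/(γ√K_a) = 2×28/(17.0×0.5985) = 5.504 m.

5.50 m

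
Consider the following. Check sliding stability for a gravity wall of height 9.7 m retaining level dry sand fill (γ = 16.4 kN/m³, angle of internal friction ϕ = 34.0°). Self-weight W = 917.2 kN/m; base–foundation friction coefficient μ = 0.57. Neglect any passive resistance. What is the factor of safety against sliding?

2.40

K_a = tan²(45° − 34.0°/2) = 0.2827.
P_a = ½K_aγH² = 0.5×0.2827×16.4×9.7² = 218.1 kN/m, acting at H/3 = 3.233 m above the base.
FS_sliding = μW / P_a = 0.57×917.2 / 218.1 = 2.397.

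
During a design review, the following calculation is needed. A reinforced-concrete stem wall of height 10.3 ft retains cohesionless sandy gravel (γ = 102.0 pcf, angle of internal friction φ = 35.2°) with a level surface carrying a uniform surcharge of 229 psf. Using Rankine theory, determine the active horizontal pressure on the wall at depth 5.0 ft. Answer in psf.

199 psf

K_a = (1 − sin φ)/(1 + sin φ) = 0.2687.
σ_v = γz + q = 102.0 × 5.0 + 229 = 739.0 psf.
σ_h = K_a σ_v = 0.2687 × 739.0 = 198.6 psf.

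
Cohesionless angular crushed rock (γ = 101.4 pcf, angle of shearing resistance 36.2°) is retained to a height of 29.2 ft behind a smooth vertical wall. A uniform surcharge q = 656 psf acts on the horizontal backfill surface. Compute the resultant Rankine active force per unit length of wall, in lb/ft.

K_a = tan²(45° − φ/2) = 0.2574.
Soil triangle: ½ K_a γ H² = 0.5×0.2574×101.4×29.2² = 11130 lb/ft.
Surcharge rectangle: K_a q H = 0.2574×656×29.2 = 4930 lb/ft.
Total = 11130 + 4930 = 16060 lb/ft.

16100 lb/ft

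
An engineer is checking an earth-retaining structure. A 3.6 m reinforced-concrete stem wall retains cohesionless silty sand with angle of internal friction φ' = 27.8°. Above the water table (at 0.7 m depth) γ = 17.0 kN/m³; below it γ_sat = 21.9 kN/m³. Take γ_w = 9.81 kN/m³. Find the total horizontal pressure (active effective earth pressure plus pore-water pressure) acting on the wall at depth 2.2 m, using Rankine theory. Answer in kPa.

K_a = (1 − sin φ)/(1 + sin φ) = 0.3639.
γ' = 21.9 − 9.81 = 12.09 kN/m³.
Effective vertical stress at 2.2 m: σ'_v = 17.0×0.7 + 12.09×1.50 = 30.04 kPa.
σ'_h = K_a σ'_v = 0.3639 × 30.04 = 10.93 kPa; u = γ_w × 1.50 = 14.72 kPa.
Total σ_h = 10.93 + 14.72 = 25.64 kPa.

25.6 kPa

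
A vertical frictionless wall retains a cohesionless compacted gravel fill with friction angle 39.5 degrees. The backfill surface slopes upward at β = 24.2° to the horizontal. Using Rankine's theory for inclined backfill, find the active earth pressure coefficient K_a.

0.278

K_a = cos β · (cos β − √(cos²β − cos²φ)) / (cos β + √(cos²β − cos²φ)).
cos β = 0.9121, cos φ = 0.7716, √(cos²β − cos²φ) = 0.4864.
K_a = 0.9121 × (0.9121 − 0.4864)/(0.9121 + 0.4864) = 0.2777.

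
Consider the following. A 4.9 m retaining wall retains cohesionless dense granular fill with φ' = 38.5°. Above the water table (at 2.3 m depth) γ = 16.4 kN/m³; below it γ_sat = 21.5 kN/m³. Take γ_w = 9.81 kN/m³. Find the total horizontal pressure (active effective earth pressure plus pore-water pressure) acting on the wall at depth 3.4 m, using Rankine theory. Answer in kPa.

22.6 kPa

K_a = (1 − sin φ)/(1 + sin φ) = 0.2327.
γ' = 21.5 − 9.81 = 11.69 kN/m³.
Effective vertical stress at 3.4 m: σ'_v = 16.4×2.3 + 11.69×1.10 = 50.58 kPa.
σ'_h = K_a σ'_v = 0.2327 × 50.58 = 11.77 kPa; u = γ_w × 1.10 = 10.79 kPa.
Total σ_h = 11.77 + 10.79 = 22.56 kPa.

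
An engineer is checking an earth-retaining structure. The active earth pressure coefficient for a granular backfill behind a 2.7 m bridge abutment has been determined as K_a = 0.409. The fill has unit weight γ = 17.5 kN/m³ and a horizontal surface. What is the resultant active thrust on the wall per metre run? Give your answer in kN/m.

P = ½ K_a γ H² = 0.5 × 0.409 × 17.5 × 2.7² = 26.09 kN/m.

26.1 kN/m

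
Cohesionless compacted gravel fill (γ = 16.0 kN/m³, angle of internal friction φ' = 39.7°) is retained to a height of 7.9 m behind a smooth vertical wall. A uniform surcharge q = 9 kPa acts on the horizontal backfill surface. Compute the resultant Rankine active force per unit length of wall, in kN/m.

126 kN/m

K_a = tan²(45° − φ/2) = 0.2204.
Soil triangle: ½ K_a γ H² = 0.5×0.2204×16.0×7.9² = 110.1 kN/m.
Surcharge rectangle: K_a q H = 0.2204×9×7.9 = 15.67 kN/m.
Total = 110.1 + 15.67 = 125.7 kN/m.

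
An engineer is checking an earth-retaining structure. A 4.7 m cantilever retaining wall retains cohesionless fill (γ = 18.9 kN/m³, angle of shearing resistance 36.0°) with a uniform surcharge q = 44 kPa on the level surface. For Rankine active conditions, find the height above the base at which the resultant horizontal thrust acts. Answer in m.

K_a = 0.2596.
Triangular part P₁ = ½K_aγH² = 54.20 at H/3 = 1.567 m; rectangular part P₂ = K_a q H = 53.69 at H/2 = 2.350 m.
ȳ = (P₁·1.567 + P₂·2.350)/(P₁+P₂) = 1.956 m.

1.96 m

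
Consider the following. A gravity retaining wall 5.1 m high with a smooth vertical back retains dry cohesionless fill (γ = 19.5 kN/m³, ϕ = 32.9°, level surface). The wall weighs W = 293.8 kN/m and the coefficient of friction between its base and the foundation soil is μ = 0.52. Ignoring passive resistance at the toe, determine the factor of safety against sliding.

K_a = tan²(45° − 32.9°/2) = 0.2960.
P_a = ½K_aγH² = 0.5×0.2960×19.5×5.1² = 75.07 kN/m, acting at H/3 = 1.700 m above the base.
FS_sliding = μW / P_a = 0.52×293.8 / 75.07 = 2.035.

2.04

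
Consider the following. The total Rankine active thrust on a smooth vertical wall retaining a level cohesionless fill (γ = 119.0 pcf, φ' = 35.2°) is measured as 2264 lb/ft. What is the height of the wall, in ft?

11.9 ft

K_a = 0.2687. P_a = ½ K_a γ H² ⇒ H = √(2P_a/(K_a γ)).
H = √(2×2264/(0.2687×119.0)) = 11.90 ft.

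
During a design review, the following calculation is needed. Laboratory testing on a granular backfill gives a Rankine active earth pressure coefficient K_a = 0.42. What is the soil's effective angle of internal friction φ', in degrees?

24.1°

K_a = tan²(45° − φ/2) ⇒ 45° − φ/2 = arctan(√0.42) = 32.95°.
φ = 2(45° − 32.95°) = 24.11°.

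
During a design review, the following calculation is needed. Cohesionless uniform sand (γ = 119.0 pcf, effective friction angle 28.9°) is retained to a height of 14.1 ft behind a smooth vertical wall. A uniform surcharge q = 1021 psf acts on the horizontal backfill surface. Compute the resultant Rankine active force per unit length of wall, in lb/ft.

K_a = tan²(45° − φ/2) = 0.3484.
Soil triangle: ½ K_a γ H² = 0.5×0.3484×119.0×14.1² = 4121 lb/ft.
Surcharge rectangle: K_a q H = 0.3484×1021×14.1 = 5015 lb/ft.
Total = 4121 + 5015 = 9136 lb/ft.

9140 lb/ft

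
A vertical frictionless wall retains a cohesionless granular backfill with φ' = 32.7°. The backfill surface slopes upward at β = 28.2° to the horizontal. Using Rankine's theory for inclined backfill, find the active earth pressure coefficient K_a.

0.478

K_a = cos β · (cos β − √(cos²β − cos²φ)) / (cos β + √(cos²β − cos²φ)).
cos β = 0.8813, cos φ = 0.8415, √(cos²β − cos²φ) = 0.2618.
K_a = 0.8813 × (0.8813 − 0.2618)/(0.8813 + 0.2618) = 0.4776.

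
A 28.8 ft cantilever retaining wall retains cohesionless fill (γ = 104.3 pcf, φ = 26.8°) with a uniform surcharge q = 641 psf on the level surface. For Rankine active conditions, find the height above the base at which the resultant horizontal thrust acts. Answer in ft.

K_a = 0.3785.
Triangular part P₁ = ½K_aγH² = 16370 at H/3 = 9.600 ft; rectangular part P₂ = K_a q H = 6987 at H/2 = 14.40 ft.
ȳ = (P₁·9.600 + P₂·14.40)/(P₁+P₂) = 11.04 ft.

11.0 ft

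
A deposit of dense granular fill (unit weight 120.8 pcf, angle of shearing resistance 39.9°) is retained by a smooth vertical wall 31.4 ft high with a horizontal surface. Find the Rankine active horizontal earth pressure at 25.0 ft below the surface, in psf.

660 psf

K_a = (1 − sin φ)/(1 + sin φ) = 0.2184.
σ_h = K_a γ z = 0.2184 × 120.8 × 25.0 = 659.7 psf.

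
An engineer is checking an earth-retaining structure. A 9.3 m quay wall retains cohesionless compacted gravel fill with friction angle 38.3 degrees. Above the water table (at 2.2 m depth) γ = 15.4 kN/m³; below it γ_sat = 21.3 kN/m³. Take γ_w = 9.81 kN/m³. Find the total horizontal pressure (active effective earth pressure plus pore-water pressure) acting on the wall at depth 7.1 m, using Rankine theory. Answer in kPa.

K_a = (1 − sin φ)/(1 + sin φ) = 0.2347.
γ' = 21.3 − 9.81 = 11.49 kN/m³.
Effective vertical stress at 7.1 m: σ'_v = 15.4×2.2 + 11.49×4.90 = 90.18 kPa.
σ'_h = K_a σ'_v = 0.2347 × 90.18 = 21.17 kPa; u = γ_w × 4.90 = 48.07 kPa.
Total σ_h = 21.17 + 48.07 = 69.24 kPa.

69.2 kPa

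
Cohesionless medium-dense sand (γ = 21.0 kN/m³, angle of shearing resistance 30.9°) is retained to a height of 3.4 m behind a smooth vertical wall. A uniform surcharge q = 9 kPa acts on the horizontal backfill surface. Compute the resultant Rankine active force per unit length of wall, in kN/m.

K_a = tan²(45° − φ/2) = 0.3214.
Soil triangle: ½ K_a γ H² = 0.5×0.3214×21.0×3.4² = 39.01 kN/m.
Surcharge rectangle: K_a q H = 0.3214×9×3.4 = 9.835 kN/m.
Total = 39.01 + 9.835 = 48.85 kN/m.

48.8 kN/m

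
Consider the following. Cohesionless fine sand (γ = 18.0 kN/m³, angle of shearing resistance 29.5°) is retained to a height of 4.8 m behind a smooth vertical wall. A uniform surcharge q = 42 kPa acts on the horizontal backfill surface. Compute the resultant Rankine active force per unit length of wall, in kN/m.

K_a = tan²(45° − φ/2) = 0.3401.
Soil triangle: ½ K_a γ H² = 0.5×0.3401×18.0×4.8² = 70.52 kN/m.
Surcharge rectangle: K_a q H = 0.3401×42×4.8 = 68.56 kN/m.
Total = 70.52 + 68.56 = 139.1 kN/m.

139 kN/m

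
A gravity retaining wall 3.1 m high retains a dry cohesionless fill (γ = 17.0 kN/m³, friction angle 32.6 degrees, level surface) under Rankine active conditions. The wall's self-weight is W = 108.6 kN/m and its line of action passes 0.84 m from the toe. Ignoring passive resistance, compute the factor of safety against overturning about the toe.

3.61

K_a = tan²(45° − 32.6°/2) = 0.2997.
P_a = ½K_aγH² = 0.5×0.2997×17.0×3.1² = 24.48 kN/m, acting at H/3 = 1.033 m above the base.
Overturning moment M_o = P_a × H/3 = 24.48 × 1.033 = 25.30.
Resisting moment M_r = W × 0.84 = 108.6 × 0.84 = 91.22.
FS_overturning = M_r/M_o = 91.22/25.30 = 3.606.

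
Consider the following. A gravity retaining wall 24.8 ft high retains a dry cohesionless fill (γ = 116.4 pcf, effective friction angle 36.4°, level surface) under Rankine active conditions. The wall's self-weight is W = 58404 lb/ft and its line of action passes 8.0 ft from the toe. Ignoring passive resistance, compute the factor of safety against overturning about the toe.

6.19

K_a = tan²(45° − 36.4°/2) = 0.2552.
P_a = ½K_aγH² = 0.5×0.2552×116.4×24.8² = 9134 lb/ft, acting at H/3 = 8.267 ft above the base.
Overturning moment M_o = P_a × H/3 = 9134 × 8.267 = 75500.
Resisting moment M_r = W × 8.0 = 58404 × 8.0 = 467200.
FS_overturning = M_r/M_o = 467200/75500 = 6.188.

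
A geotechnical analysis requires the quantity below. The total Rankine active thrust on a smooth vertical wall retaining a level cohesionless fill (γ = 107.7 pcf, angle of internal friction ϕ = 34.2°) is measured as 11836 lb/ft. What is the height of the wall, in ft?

28.0 ft

K_a = 0.2803. P_a = ½ K_a γ H² ⇒ H = √(2P_a/(K_a γ)).
H = √(2×11836/(0.2803×107.7)) = 28.00 ft.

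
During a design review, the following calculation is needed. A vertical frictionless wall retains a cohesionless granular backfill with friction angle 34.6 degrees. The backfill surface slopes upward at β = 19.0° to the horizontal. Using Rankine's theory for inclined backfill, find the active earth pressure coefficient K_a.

0.322

K_a = cos β · (cos β − √(cos²β − cos²φ)) / (cos β + √(cos²β − cos²φ)).
cos β = 0.9455, cos φ = 0.8231, √(cos²β − cos²φ) = 0.4652.
K_a = 0.9455 × (0.9455 − 0.4652)/(0.9455 + 0.4652) = 0.3219.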